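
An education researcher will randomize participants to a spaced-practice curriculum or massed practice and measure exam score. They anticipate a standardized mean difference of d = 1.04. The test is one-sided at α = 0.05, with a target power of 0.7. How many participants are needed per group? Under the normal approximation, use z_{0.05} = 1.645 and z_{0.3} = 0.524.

n = 9 per group

For two independent groups with equal n: n = 2·((z_{α} + z_β) / d)².
z_{α} + z_β = 1.645 + 0.524 = 2.169.
n = 2 × (2.169 / 1.04)² = 2 × 2.086² = 2 × 4.35 = 8.7.
Round up to the next whole participant.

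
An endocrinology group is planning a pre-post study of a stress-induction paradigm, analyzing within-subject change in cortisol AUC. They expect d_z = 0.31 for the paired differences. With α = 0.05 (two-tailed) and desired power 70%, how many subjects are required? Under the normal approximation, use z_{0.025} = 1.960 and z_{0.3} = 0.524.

n = 65 pairs

For a paired (one-sample on differences) test: n = ((z_{α/2} + z_β) / d)².
z_{α/2} + z_β = 1.960 + 0.524 = 2.484.
n = (2.484 / 0.31)² = 8.013² = 64.21.
Round up.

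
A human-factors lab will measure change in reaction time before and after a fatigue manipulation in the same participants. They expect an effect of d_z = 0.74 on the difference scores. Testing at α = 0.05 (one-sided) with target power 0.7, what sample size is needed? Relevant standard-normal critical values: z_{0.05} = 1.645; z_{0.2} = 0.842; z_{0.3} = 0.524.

n = 9 pairs

For a paired (one-sample on differences) test: n = ((z_{α} + z_β) / d)².
z_{α} + z_β = 1.645 + 0.524 = 2.169.
n = (2.169 / 0.74)² = 2.931² = 8.59.
Round up.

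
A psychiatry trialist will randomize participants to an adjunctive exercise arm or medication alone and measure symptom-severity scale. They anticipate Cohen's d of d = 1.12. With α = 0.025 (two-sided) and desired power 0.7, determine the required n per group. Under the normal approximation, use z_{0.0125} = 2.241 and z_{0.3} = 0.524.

For two independent groups with equal n: n = 2·((z_{α/2} + z_β) / d)².
z_{α/2} + z_β = 2.241 + 0.524 = 2.765.
n = 2 × (2.765 / 1.12)² = 2 × 2.469² = 2 × 6.09 = 12.2.
Round up to the next whole participant.

n = 13 per group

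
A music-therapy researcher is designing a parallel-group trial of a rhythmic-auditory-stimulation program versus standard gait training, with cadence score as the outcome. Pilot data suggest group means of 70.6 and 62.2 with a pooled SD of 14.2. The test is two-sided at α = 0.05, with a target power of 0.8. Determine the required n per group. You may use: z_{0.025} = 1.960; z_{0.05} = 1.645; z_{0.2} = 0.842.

n = 45 per group

Cohen's d = |M₁ − M₂| / SD_pooled = |70.6 − 62.2| / 14.2 = 8.4 / 14.2 = 0.592.
For two independent groups with equal n: n = 2·((z_{α/2} + z_β) / d)².
z_{α/2} + z_β = 1.960 + 0.842 = 2.802.
n = 2 × (2.802 / 0.592)² = 2 × 4.733² = 2 × 22.40 = 44.8.
Round up to the next whole participant.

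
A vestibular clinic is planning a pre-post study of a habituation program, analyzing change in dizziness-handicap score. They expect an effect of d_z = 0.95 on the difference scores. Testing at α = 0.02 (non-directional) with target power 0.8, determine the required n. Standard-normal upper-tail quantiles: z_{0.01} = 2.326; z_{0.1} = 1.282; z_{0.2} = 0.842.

For a paired (one-sample on differences) test: n = ((z_{α/2} + z_β) / d)².
z_{α/2} + z_β = 2.326 + 0.842 = 3.168.
n = (3.168 / 0.95)² = 3.335² = 11.12.
Round up.

n = 12 pairs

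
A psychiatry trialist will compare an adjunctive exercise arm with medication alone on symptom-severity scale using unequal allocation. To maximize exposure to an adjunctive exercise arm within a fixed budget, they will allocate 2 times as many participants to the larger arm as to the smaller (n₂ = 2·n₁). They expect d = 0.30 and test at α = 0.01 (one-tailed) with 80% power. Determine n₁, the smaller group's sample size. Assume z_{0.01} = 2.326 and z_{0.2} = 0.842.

With allocation ratio k = n₂/n₁ = 2, Var(x̄₁−x̄₂) = σ²(1/n₁ + 1/(k·n₁)) = σ²·(k+1)/(k·n₁).
So n₁ = (1 + 1/k)·((z_{α} + z_β)/d)² = 1.500 × (3.168/0.30)².
n₁ = 1.500 × 111.51 = 167.3.
Round up: n₁ = 168, giving n₂ = 2 × 168 = 336.

n₁ = 168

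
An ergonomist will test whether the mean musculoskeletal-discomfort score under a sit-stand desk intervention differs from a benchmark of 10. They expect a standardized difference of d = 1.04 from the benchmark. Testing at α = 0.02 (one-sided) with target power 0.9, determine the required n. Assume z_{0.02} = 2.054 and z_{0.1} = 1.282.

n = 11

For a one-sample test: n = ((z_{α} + z_β) / d)².
z_{α} + z_β = 2.054 + 1.282 = 3.336.
n = (3.336 / 1.04)² = 3.208² = 10.29.
Round up.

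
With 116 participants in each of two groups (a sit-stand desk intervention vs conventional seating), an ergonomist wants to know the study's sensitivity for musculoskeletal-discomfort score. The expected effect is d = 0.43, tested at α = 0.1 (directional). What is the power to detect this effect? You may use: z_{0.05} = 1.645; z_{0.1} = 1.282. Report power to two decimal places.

For two equal groups, power = Φ(d·√(n/2) − z_{α}).
d·√(n/2) = 0.43 × √(116/2) = 0.43 × 7.616 = 3.275.
z_β = 3.275 − 1.282 = 1.993.
Power = Φ(1.993) = 0.977.

power ≈ 0.98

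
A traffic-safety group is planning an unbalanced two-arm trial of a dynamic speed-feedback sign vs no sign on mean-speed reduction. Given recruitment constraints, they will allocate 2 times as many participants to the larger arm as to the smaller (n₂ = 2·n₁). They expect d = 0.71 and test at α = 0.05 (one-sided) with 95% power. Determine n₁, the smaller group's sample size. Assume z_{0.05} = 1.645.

With allocation ratio k = n₂/n₁ = 2, Var(x̄₁−x̄₂) = σ²(1/n₁ + 1/(k·n₁)) = σ²·(k+1)/(k·n₁).
So n₁ = (1 + 1/k)·((z_{α} + z_β)/d)² = 1.500 × (3.290/0.71)².
n₁ = 1.500 × 21.47 = 32.2.
Round up: n₁ = 33, giving n₂ = 2 × 33 = 66.

n₁ = 33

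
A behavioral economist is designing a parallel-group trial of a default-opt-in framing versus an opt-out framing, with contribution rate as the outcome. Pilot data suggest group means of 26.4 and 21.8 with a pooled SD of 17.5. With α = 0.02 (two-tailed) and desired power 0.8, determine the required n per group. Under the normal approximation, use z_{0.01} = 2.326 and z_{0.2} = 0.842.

n = 291 per group

Cohen's d = |M₁ − M₂| / SD_pooled = |26.4 − 21.8| / 17.5 = 4.6 / 17.5 = 0.263.
For two independent groups with equal n: n = 2·((z_{α/2} + z_β) / d)².
z_{α/2} + z_β = 2.326 + 0.842 = 3.168.
n = 2 × (3.168 / 0.263)² = 2 × 12.046² = 2 × 145.10 = 290.2.
Round up to the next whole participant.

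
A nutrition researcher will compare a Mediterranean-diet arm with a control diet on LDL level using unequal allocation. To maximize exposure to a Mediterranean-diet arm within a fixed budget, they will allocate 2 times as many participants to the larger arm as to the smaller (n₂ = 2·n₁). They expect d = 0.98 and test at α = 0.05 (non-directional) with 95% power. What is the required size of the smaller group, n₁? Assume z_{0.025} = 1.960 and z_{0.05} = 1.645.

With allocation ratio k = n₂/n₁ = 2, Var(x̄₁−x̄₂) = σ²(1/n₁ + 1/(k·n₁)) = σ²·(k+1)/(k·n₁).
So n₁ = (1 + 1/k)·((z_{α/2} + z_β)/d)² = 1.500 × (3.605/0.98)².
n₁ = 1.500 × 13.53 = 20.3.
Round up: n₁ = 21, giving n₂ = 2 × 21 = 42.

n₁ = 21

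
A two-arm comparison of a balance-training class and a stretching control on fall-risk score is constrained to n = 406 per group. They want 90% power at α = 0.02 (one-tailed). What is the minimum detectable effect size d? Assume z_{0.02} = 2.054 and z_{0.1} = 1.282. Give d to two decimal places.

d_min ≈ 0.23

For two independent groups of n = 406 each: d_min = (z_{α} + z_β)·√(2/n).
z-sum = 2.054 + 1.282 = 3.336.
d_min = 3.336 × √(2/406) = 3.336 × 0.0702 = 0.234.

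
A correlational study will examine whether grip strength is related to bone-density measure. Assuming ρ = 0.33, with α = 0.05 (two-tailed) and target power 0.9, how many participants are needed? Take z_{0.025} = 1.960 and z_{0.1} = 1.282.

n = 93

Fisher's z: C = ½·ln((1+r)/(1−r)) = ½·ln(1.9851) = 0.3428.
n = ((z_{α/2} + z_β)/C)² + 3.
(1.960 + 1.282) / 0.3428 = 3.242 / 0.3428 = 9.457.
n = 9.457² + 3 = 89.44 + 3 = 92.4.
Round up.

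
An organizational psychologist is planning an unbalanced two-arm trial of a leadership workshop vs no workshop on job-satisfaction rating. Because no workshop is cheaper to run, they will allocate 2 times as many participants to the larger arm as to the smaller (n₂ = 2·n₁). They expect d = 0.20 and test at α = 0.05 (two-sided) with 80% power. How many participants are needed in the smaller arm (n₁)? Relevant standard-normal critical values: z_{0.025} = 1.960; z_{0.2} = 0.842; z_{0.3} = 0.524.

With allocation ratio k = n₂/n₁ = 2, Var(x̄₁−x̄₂) = σ²(1/n₁ + 1/(k·n₁)) = σ²·(k+1)/(k·n₁).
So n₁ = (1 + 1/k)·((z_{α/2} + z_β)/d)² = 1.500 × (2.802/0.20)².
n₁ = 1.500 × 196.28 = 294.4.
Round up: n₁ = 295, giving n₂ = 2 × 295 = 590.

n₁ = 295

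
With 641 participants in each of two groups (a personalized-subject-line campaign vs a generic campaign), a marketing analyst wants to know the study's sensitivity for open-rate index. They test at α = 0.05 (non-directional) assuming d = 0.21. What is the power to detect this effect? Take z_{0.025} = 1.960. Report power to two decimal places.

For two equal groups, power = Φ(d·√(n/2) − z_{α/2}).
d·√(n/2) = 0.21 × √(641/2) = 0.21 × 17.903 = 3.760.
z_β = 3.760 − 1.960 = 1.800.
Power = Φ(1.800) = 0.964.

power ≈ 0.96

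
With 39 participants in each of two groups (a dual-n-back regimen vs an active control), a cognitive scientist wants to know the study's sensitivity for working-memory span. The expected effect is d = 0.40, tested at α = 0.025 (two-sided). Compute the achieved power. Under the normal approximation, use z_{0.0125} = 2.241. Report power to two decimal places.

For two equal groups, power = Φ(d·√(n/2) − z_{α/2}).
d·√(n/2) = 0.40 × √(39/2) = 0.40 × 4.416 = 1.766.
z_β = 1.766 − 2.241 = -0.475.
Power = Φ(-0.475) = 0.318.

power ≈ 0.32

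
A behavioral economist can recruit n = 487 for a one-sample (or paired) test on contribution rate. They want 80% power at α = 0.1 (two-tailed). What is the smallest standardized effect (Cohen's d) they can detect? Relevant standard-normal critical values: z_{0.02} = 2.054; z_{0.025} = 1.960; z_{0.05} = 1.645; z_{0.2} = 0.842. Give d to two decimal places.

For a single sample (or paired design) of n = 487: d_min = (z_{α/2} + z_β)/√n.
z-sum = 1.645 + 0.842 = 2.487.
d_min = 2.487 / √487 = 2.487 / 22.068 = 0.113.

d_min ≈ 0.11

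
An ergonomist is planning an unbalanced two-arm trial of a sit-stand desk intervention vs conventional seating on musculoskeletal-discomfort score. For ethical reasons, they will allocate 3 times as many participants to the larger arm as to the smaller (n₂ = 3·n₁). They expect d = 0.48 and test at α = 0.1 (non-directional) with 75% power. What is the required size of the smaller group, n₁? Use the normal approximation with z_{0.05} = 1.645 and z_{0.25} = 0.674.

With allocation ratio k = n₂/n₁ = 3, Var(x̄₁−x̄₂) = σ²(1/n₁ + 1/(k·n₁)) = σ²·(k+1)/(k·n₁).
So n₁ = (1 + 1/k)·((z_{α/2} + z_β)/d)² = 1.333 × (2.319/0.48)².
n₁ = 1.333 × 23.34 = 31.1.
Round up: n₁ = 32, giving n₂ = 3 × 32 = 96.

n₁ = 32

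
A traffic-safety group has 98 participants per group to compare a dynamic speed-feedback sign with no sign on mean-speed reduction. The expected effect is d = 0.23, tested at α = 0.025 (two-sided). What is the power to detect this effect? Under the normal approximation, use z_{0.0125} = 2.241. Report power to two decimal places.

For two equal groups, power = Φ(d·√(n/2) − z_{α/2}).
d·√(n/2) = 0.23 × √(98/2) = 0.23 × 7.000 = 1.610.
z_β = 1.610 − 2.241 = -0.631.
Power = Φ(-0.631) = 0.264.

power ≈ 0.26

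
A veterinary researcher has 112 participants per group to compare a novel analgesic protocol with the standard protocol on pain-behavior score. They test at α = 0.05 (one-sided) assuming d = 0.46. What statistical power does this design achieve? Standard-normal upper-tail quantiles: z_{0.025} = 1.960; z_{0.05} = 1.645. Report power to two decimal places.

For two equal groups, power = Φ(d·√(n/2) − z_{α}).
d·√(n/2) = 0.46 × √(112/2) = 0.46 × 7.483 = 3.442.
z_β = 3.442 − 1.645 = 1.797.
Power = Φ(1.797) = 0.964.

power ≈ 0.96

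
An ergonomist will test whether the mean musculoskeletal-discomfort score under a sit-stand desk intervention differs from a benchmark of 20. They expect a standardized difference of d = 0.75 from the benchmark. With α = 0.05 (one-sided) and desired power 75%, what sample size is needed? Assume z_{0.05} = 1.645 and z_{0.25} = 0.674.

For a one-sample test: n = ((z_{α} + z_β) / d)².
z_{α} + z_β = 1.645 + 0.674 = 2.319.
n = (2.319 / 0.75)² = 3.092² = 9.56.
Round up.

n = 10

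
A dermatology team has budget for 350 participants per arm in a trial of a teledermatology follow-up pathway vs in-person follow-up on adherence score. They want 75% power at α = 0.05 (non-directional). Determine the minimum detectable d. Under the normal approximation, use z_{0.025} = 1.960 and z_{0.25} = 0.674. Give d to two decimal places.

d_min ≈ 0.20

For two independent groups of n = 350 each: d_min = (z_{α/2} + z_β)·√(2/n).
z-sum = 1.960 + 0.674 = 2.634.
d_min = 2.634 × √(2/350) = 2.634 × 0.0756 = 0.199.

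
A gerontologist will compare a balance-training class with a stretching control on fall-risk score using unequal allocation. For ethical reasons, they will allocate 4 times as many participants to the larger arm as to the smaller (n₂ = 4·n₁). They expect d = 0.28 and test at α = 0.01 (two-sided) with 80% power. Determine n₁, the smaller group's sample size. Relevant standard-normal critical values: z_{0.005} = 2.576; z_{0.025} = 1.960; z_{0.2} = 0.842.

With allocation ratio k = n₂/n₁ = 4, Var(x̄₁−x̄₂) = σ²(1/n₁ + 1/(k·n₁)) = σ²·(k+1)/(k·n₁).
So n₁ = (1 + 1/k)·((z_{α/2} + z_β)/d)² = 1.250 × (3.418/0.28)².
n₁ = 1.250 × 149.01 = 186.3.
Round up: n₁ = 187, giving n₂ = 4 × 187 = 748.

n₁ = 187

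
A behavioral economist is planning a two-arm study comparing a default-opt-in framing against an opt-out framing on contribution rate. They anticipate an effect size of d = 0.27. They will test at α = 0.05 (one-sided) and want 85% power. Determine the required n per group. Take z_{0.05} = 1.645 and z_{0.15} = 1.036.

For two independent groups with equal n: n = 2·((z_{α} + z_β) / d)².
z_{α} + z_β = 1.645 + 1.036 = 2.681.
n = 2 × (2.681 / 0.27)² = 2 × 9.930² = 2 × 98.60 = 197.2.
Round up to the next whole participant.

n = 198 per group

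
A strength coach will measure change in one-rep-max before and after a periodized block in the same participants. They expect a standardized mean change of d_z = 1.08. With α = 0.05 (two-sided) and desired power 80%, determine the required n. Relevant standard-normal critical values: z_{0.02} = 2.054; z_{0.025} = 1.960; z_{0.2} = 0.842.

n = 7 pairs

For a paired (one-sample on differences) test: n = ((z_{α/2} + z_β) / d)².
z_{α/2} + z_β = 1.960 + 0.842 = 2.802.
n = (2.802 / 1.08)² = 2.594² = 6.73.
Round up.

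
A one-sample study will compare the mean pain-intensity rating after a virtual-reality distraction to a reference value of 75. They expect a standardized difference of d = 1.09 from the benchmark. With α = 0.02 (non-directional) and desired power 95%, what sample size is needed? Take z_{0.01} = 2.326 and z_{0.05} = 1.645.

n = 14

For a one-sample test: n = ((z_{α/2} + z_β) / d)².
z_{α/2} + z_β = 2.326 + 1.645 = 3.971.
n = (3.971 / 1.09)² = 3.643² = 13.27.
Round up.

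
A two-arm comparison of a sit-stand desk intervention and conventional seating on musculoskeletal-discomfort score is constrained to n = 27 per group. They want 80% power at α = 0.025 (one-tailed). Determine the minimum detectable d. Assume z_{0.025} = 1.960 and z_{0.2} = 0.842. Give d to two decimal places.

For two independent groups of n = 27 each: d_min = (z_{α} + z_β)·√(2/n).
z-sum = 1.960 + 0.842 = 2.802.
d_min = 2.802 × √(2/27) = 2.802 × 0.2722 = 0.763.

d_min ≈ 0.76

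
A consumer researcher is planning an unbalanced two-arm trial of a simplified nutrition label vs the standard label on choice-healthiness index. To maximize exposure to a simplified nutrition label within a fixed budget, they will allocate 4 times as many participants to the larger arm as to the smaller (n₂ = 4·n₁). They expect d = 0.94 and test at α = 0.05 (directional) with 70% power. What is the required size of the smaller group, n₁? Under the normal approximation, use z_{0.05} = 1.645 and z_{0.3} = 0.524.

With allocation ratio k = n₂/n₁ = 4, Var(x̄₁−x̄₂) = σ²(1/n₁ + 1/(k·n₁)) = σ²·(k+1)/(k·n₁).
So n₁ = (1 + 1/k)·((z_{α} + z_β)/d)² = 1.250 × (2.169/0.94)².
n₁ = 1.250 × 5.32 = 6.7.
Round up: n₁ = 7, giving n₂ = 4 × 7 = 28.

n₁ = 7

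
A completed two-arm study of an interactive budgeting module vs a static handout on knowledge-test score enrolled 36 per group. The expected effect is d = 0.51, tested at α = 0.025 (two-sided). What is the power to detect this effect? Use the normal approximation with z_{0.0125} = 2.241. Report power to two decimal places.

power ≈ 0.47

For two equal groups, power = Φ(d·√(n/2) − z_{α/2}).
d·√(n/2) = 0.51 × √(36/2) = 0.51 × 4.243 = 2.164.
z_β = 2.164 − 2.241 = -0.077.
Power = Φ(-0.077) = 0.469.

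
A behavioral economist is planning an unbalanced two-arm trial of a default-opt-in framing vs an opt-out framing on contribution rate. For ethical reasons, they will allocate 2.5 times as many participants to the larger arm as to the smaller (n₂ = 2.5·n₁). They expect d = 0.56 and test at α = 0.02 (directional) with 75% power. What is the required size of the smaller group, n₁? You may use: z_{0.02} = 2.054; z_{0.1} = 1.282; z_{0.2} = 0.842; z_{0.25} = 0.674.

n₁ = 34

With allocation ratio k = n₂/n₁ = 2.5, Var(x̄₁−x̄₂) = σ²(1/n₁ + 1/(k·n₁)) = σ²·(k+1)/(k·n₁).
So n₁ = (1 + 1/k)·((z_{α} + z_β)/d)² = 1.400 × (2.728/0.56)².
n₁ = 1.400 × 23.73 = 33.2.
Round up: n₁ = 34, giving n₂ = 2.5 × 34 = 85.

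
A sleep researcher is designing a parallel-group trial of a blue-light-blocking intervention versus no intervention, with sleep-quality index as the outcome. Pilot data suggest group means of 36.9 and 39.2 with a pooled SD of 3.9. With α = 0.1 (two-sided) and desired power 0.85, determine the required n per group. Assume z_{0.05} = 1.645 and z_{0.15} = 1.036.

Cohen's d = |M₁ − M₂| / SD_pooled = |36.9 − 39.2| / 3.9 = 2.3 / 3.9 = 0.590.
For two independent groups with equal n: n = 2·((z_{α/2} + z_β) / d)².
z_{α/2} + z_β = 1.645 + 1.036 = 2.681.
n = 2 × (2.681 / 0.590)² = 2 × 4.544² = 2 × 20.65 = 41.3.
Round up to the next whole participant.

n = 42 per group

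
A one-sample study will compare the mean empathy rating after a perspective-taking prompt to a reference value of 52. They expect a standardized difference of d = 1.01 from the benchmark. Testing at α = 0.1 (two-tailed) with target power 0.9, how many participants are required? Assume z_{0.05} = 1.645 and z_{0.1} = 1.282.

For a one-sample test: n = ((z_{α/2} + z_β) / d)².
z_{α/2} + z_β = 1.645 + 1.282 = 2.927.
n = (2.927 / 1.01)² = 2.898² = 8.40.
Round up.

n = 9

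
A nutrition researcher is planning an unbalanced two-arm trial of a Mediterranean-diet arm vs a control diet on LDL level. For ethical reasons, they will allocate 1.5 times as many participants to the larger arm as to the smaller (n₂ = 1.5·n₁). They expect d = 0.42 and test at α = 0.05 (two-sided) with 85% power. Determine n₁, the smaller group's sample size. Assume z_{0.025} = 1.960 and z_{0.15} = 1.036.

With allocation ratio k = n₂/n₁ = 1.5, Var(x̄₁−x̄₂) = σ²(1/n₁ + 1/(k·n₁)) = σ²·(k+1)/(k·n₁).
So n₁ = (1 + 1/k)·((z_{α/2} + z_β)/d)² = 1.667 × (2.996/0.42)².
n₁ = 1.667 × 50.88 = 84.8.
Round up: n₁ = 85, giving n₂ = ⌈1.5 × 85⌉ = ⌈127.5⌉ = 128.

n₁ = 85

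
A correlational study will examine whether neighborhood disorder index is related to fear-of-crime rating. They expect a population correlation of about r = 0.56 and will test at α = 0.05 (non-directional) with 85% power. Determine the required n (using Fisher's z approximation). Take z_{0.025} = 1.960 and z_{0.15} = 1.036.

Fisher's z: C = ½·ln((1+r)/(1−r)) = ½·ln(3.5455) = 0.6328.
n = ((z_{α/2} + z_β)/C)² + 3.
(1.960 + 1.036) / 0.6328 = 2.996 / 0.6328 = 4.735.
n = 4.735² + 3 = 22.42 + 3 = 25.4.
Round up.

n = 26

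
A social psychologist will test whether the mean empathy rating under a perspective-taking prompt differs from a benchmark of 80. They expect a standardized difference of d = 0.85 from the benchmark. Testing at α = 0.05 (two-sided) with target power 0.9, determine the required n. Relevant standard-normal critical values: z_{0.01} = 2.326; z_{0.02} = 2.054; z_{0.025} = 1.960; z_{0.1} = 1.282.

n = 15

For a one-sample test: n = ((z_{α/2} + z_β) / d)².
z_{α/2} + z_β = 1.960 + 1.282 = 3.242.
n = (3.242 / 0.85)² = 3.814² = 14.55.
Round up.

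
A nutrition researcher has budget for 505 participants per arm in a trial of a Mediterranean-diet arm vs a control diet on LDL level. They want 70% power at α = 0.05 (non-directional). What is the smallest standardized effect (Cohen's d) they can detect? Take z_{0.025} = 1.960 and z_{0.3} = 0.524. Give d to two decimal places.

For two independent groups of n = 505 each: d_min = (z_{α/2} + z_β)·√(2/n).
z-sum = 1.960 + 0.524 = 2.484.
d_min = 2.484 × √(2/505) = 2.484 × 0.0629 = 0.156.

d_min ≈ 0.16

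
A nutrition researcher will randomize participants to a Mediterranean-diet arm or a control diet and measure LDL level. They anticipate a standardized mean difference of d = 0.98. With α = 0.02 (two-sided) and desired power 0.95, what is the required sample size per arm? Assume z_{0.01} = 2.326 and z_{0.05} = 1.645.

For two independent groups with equal n: n = 2·((z_{α/2} + z_β) / d)².
z_{α/2} + z_β = 2.326 + 1.645 = 3.971.
n = 2 × (3.971 / 0.98)² = 2 × 4.052² = 2 × 16.42 = 32.8.
Round up to the next whole participant.

n = 33 per group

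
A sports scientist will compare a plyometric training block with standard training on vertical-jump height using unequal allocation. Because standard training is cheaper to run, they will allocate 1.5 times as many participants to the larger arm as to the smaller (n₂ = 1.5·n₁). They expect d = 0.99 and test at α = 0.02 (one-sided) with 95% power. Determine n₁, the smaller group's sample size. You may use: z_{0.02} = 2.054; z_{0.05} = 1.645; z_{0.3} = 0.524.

n₁ = 24

With allocation ratio k = n₂/n₁ = 1.5, Var(x̄₁−x̄₂) = σ²(1/n₁ + 1/(k·n₁)) = σ²·(k+1)/(k·n₁).
So n₁ = (1 + 1/k)·((z_{α} + z_β)/d)² = 1.667 × (3.699/0.99)².
n₁ = 1.667 × 13.96 = 23.3.
Round up: n₁ = 24, giving n₂ = 1.5 × 24 = 36.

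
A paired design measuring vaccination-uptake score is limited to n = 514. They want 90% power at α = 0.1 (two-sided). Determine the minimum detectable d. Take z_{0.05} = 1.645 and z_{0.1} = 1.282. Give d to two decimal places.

For a single sample (or paired design) of n = 514: d_min = (z_{α/2} + z_β)/√n.
z-sum = 1.645 + 1.282 = 2.927.
d_min = 2.927 / √514 = 2.927 / 22.672 = 0.129.

d_min ≈ 0.13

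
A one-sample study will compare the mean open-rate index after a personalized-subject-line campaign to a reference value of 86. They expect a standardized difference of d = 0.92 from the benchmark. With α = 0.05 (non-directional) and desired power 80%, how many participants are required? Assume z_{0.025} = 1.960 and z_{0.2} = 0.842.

n = 10

For a one-sample test: n = ((z_{α/2} + z_β) / d)².
z_{α/2} + z_β = 1.960 + 0.842 = 2.802.
n = (2.802 / 0.92)² = 3.046² = 9.28.
Round up.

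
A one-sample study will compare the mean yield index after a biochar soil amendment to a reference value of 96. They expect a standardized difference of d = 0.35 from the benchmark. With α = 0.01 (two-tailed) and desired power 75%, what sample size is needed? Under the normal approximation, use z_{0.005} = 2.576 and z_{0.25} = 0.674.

n = 87

For a one-sample test: n = ((z_{α/2} + z_β) / d)².
z_{α/2} + z_β = 2.576 + 0.674 = 3.250.
n = (3.250 / 0.35)² = 9.286² = 86.22.
Round up.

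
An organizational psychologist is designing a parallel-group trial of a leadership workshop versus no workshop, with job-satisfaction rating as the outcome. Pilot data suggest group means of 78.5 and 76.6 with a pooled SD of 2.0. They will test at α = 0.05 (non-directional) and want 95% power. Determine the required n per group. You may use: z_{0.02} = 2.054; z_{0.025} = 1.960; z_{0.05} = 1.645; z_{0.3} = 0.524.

n = 29 per group

Cohen's d = |M₁ − M₂| / SD_pooled = |78.5 − 76.6| / 2.0 = 1.9 / 2.0 = 0.950.
For two independent groups with equal n: n = 2·((z_{α/2} + z_β) / d)².
z_{α/2} + z_β = 1.960 + 1.645 = 3.605.
n = 2 × (3.605 / 0.950)² = 2 × 3.795² = 2 × 14.40 = 28.8.
Round up to the next whole participant.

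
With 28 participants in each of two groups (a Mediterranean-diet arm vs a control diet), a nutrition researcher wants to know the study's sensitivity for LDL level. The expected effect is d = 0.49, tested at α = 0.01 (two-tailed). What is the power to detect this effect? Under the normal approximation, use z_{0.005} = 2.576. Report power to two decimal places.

power ≈ 0.23

For two equal groups, power = Φ(d·√(n/2) − z_{α/2}).
d·√(n/2) = 0.49 × √(28/2) = 0.49 × 3.742 = 1.833.
z_β = 1.833 − 2.576 = -0.743.
Power = Φ(-0.743) = 0.229.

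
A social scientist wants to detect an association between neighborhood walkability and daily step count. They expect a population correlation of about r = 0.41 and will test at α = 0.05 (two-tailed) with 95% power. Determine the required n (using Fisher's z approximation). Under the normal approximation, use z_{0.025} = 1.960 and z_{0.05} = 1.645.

Fisher's z: C = ½·ln((1+r)/(1−r)) = ½·ln(2.3898) = 0.4356.
n = ((z_{α/2} + z_β)/C)² + 3.
(1.960 + 1.645) / 0.4356 = 3.605 / 0.4356 = 8.276.
n = 8.276² + 3 = 68.49 + 3 = 71.5.
Round up.

n = 72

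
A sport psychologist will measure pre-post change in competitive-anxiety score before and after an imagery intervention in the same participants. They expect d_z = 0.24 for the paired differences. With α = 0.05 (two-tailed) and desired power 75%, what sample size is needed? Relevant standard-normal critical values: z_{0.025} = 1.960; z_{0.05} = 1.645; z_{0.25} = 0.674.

For a paired (one-sample on differences) test: n = ((z_{α/2} + z_β) / d)².
z_{α/2} + z_β = 1.960 + 0.674 = 2.634.
n = (2.634 / 0.24)² = 10.975² = 120.45.
Round up.

n = 121 pairs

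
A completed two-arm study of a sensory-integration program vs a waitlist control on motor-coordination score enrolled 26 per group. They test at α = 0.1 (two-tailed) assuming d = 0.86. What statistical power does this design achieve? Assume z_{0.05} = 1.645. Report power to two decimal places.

For two equal groups, power = Φ(d·√(n/2) − z_{α/2}).
d·√(n/2) = 0.86 × √(26/2) = 0.86 × 3.606 = 3.101.
z_β = 3.101 − 1.645 = 1.456.
Power = Φ(1.456) = 0.927.

power ≈ 0.93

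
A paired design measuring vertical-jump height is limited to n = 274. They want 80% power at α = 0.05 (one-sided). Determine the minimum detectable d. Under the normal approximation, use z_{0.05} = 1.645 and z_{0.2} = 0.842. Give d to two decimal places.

d_min ≈ 0.15

For a single sample (or paired design) of n = 274: d_min = (z_{α} + z_β)/√n.
z-sum = 1.645 + 0.842 = 2.487.
d_min = 2.487 / √274 = 2.487 / 16.553 = 0.150.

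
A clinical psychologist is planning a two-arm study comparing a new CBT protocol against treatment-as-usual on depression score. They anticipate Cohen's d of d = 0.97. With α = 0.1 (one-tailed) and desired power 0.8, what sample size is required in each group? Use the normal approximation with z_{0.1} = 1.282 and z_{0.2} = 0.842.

For two independent groups with equal n: n = 2·((z_{α} + z_β) / d)².
z_{α} + z_β = 1.282 + 0.842 = 2.124.
n = 2 × (2.124 / 0.97)² = 2 × 2.190² = 2 × 4.79 = 9.6.
Round up to the next whole participant.

n = 10 per group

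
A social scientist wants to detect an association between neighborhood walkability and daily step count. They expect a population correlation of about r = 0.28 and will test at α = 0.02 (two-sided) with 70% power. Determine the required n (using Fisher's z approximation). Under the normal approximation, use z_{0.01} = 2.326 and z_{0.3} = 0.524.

Fisher's z: C = ½·ln((1+r)/(1−r)) = ½·ln(1.7778) = 0.2877.
n = ((z_{α/2} + z_β)/C)² + 3.
(2.326 + 0.524) / 0.2877 = 2.850 / 0.2877 = 9.906.
n = 9.906² + 3 = 98.13 + 3 = 101.1.
Round up.

n = 102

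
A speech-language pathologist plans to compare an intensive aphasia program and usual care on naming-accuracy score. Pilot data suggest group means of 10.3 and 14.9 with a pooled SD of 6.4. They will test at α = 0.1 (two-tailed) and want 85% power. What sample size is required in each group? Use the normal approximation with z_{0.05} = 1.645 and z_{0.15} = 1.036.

Cohen's d = |M₁ − M₂| / SD_pooled = |10.3 − 14.9| / 6.4 = 4.6 / 6.4 = 0.719.
For two independent groups with equal n: n = 2·((z_{α/2} + z_β) / d)².
z_{α/2} + z_β = 1.645 + 1.036 = 2.681.
n = 2 × (2.681 / 0.719)² = 2 × 3.729² = 2 × 13.90 = 27.8.
Round up to the next whole participant.

n = 28 per group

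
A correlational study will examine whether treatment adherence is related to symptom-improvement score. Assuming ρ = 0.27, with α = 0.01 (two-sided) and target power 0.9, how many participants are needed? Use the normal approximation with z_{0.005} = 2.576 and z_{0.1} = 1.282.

Fisher's z: C = ½·ln((1+r)/(1−r)) = ½·ln(1.7397) = 0.2769.
n = ((z_{α/2} + z_β)/C)² + 3.
(2.576 + 1.282) / 0.2769 = 3.858 / 0.2769 = 13.933.
n = 13.933² + 3 = 194.12 + 3 = 197.1.
Round up.

n = 198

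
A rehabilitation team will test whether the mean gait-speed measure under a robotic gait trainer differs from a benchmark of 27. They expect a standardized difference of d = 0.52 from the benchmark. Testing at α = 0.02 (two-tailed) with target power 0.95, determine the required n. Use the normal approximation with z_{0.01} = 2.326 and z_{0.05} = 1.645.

n = 59

For a one-sample test: n = ((z_{α/2} + z_β) / d)².
z_{α/2} + z_β = 2.326 + 1.645 = 3.971.
n = (3.971 / 0.52)² = 7.637² = 58.32.
Round up.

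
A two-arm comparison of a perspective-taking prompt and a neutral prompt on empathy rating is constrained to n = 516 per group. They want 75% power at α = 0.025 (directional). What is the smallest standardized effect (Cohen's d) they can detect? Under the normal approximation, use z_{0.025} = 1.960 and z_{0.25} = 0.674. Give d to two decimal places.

d_min ≈ 0.16

For two independent groups of n = 516 each: d_min = (z_{α} + z_β)·√(2/n).
z-sum = 1.960 + 0.674 = 2.634.
d_min = 2.634 × √(2/516) = 2.634 × 0.0623 = 0.164.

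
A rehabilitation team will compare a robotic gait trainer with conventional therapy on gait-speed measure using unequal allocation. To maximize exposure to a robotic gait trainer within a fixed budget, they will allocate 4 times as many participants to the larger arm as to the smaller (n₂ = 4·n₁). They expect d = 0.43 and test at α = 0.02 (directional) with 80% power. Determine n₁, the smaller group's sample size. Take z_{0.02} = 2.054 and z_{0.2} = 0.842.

n₁ = 57

With allocation ratio k = n₂/n₁ = 4, Var(x̄₁−x̄₂) = σ²(1/n₁ + 1/(k·n₁)) = σ²·(k+1)/(k·n₁).
So n₁ = (1 + 1/k)·((z_{α} + z_β)/d)² = 1.250 × (2.896/0.43)².
n₁ = 1.250 × 45.36 = 56.7.
Round up: n₁ = 57, giving n₂ = 4 × 57 = 228.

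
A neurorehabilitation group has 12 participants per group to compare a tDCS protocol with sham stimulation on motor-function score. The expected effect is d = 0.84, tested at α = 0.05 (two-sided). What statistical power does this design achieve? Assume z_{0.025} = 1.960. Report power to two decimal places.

power ≈ 0.54

For two equal groups, power = Φ(d·√(n/2) − z_{α/2}).
d·√(n/2) = 0.84 × √(12/2) = 0.84 × 2.449 = 2.058.
z_β = 2.058 − 1.960 = 0.098.
Power = Φ(0.098) = 0.539.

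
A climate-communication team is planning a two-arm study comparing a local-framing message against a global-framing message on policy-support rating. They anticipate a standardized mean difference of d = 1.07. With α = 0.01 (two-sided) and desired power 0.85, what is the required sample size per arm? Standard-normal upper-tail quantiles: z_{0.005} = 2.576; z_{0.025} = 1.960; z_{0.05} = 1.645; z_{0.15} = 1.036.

For two independent groups with equal n: n = 2·((z_{α/2} + z_β) / d)².
z_{α/2} + z_β = 2.576 + 1.036 = 3.612.
n = 2 × (3.612 / 1.07)² = 2 × 3.376² = 2 × 11.40 = 22.8.
Round up to the next whole participant.

n = 23 per group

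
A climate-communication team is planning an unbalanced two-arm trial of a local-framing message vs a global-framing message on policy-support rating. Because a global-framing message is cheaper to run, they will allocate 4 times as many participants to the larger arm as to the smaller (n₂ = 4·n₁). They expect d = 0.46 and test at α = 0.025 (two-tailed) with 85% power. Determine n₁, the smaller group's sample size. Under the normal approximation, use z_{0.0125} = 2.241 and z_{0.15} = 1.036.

n₁ = 64

With allocation ratio k = n₂/n₁ = 4, Var(x̄₁−x̄₂) = σ²(1/n₁ + 1/(k·n₁)) = σ²·(k+1)/(k·n₁).
So n₁ = (1 + 1/k)·((z_{α/2} + z_β)/d)² = 1.250 × (3.277/0.46)².
n₁ = 1.250 × 50.75 = 63.4.
Round up: n₁ = 64, giving n₂ = 4 × 64 = 256.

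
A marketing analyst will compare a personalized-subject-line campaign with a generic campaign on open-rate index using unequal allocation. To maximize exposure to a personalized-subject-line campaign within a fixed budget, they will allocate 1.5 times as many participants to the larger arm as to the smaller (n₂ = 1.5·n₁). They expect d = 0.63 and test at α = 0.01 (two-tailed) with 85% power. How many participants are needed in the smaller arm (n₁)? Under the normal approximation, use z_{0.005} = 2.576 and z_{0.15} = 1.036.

With allocation ratio k = n₂/n₁ = 1.5, Var(x̄₁−x̄₂) = σ²(1/n₁ + 1/(k·n₁)) = σ²·(k+1)/(k·n₁).
So n₁ = (1 + 1/k)·((z_{α/2} + z_β)/d)² = 1.667 × (3.612/0.63)².
n₁ = 1.667 × 32.87 = 54.8.
Round up: n₁ = 55, giving n₂ = ⌈1.5 × 55⌉ = ⌈82.5⌉ = 83.

n₁ = 55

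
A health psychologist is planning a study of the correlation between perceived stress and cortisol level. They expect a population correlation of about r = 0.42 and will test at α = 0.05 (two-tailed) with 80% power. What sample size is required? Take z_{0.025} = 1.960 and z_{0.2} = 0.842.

Fisher's z: C = ½·ln((1+r)/(1−r)) = ½·ln(2.4483) = 0.4477.
n = ((z_{α/2} + z_β)/C)² + 3.
(1.960 + 0.842) / 0.4477 = 2.802 / 0.4477 = 6.259.
n = 6.259² + 3 = 39.17 + 3 = 42.2.
Round up.

n = 43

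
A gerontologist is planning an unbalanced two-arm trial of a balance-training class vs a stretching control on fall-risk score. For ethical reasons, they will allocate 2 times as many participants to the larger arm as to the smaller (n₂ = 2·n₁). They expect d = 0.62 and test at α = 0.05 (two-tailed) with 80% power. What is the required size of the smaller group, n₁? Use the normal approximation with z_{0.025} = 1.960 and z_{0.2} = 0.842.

n₁ = 31

With allocation ratio k = n₂/n₁ = 2, Var(x̄₁−x̄₂) = σ²(1/n₁ + 1/(k·n₁)) = σ²·(k+1)/(k·n₁).
So n₁ = (1 + 1/k)·((z_{α/2} + z_β)/d)² = 1.500 × (2.802/0.62)².
n₁ = 1.500 × 20.42 = 30.6.
Round up: n₁ = 31, giving n₂ = 2 × 31 = 62.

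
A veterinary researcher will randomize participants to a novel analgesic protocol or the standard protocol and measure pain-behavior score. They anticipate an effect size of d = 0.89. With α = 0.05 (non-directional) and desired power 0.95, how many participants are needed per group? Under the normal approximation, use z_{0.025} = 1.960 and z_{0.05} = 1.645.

For two independent groups with equal n: n = 2·((z_{α/2} + z_β) / d)².
z_{α/2} + z_β = 1.960 + 1.645 = 3.605.
n = 2 × (3.605 / 0.89)² = 2 × 4.051² = 2 × 16.41 = 32.8.
Round up to the next whole participant.

n = 33 per group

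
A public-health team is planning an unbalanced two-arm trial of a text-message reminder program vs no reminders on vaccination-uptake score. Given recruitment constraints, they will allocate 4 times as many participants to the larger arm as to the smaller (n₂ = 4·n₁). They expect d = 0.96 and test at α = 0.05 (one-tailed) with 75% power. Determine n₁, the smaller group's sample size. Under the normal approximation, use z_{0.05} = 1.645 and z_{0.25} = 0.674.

With allocation ratio k = n₂/n₁ = 4, Var(x̄₁−x̄₂) = σ²(1/n₁ + 1/(k·n₁)) = σ²·(k+1)/(k·n₁).
So n₁ = (1 + 1/k)·((z_{α} + z_β)/d)² = 1.250 × (2.319/0.96)².
n₁ = 1.250 × 5.84 = 7.3.
Round up: n₁ = 8, giving n₂ = 4 × 8 = 32.

n₁ = 8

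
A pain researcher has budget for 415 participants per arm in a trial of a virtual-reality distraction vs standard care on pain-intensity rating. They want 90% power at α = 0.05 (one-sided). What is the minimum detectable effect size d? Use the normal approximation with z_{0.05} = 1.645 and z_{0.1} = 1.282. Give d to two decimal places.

For two independent groups of n = 415 each: d_min = (z_{α} + z_β)·√(2/n).
z-sum = 1.645 + 1.282 = 2.927.
d_min = 2.927 × √(2/415) = 2.927 × 0.0694 = 0.203.

d_min ≈ 0.20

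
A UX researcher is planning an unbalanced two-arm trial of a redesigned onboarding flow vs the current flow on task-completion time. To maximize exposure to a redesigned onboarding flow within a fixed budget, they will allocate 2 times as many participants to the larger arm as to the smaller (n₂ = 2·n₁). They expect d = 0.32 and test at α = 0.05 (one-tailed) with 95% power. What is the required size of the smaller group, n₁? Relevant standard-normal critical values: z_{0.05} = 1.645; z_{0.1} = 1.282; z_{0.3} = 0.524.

n₁ = 159

With allocation ratio k = n₂/n₁ = 2, Var(x̄₁−x̄₂) = σ²(1/n₁ + 1/(k·n₁)) = σ²·(k+1)/(k·n₁).
So n₁ = (1 + 1/k)·((z_{α} + z_β)/d)² = 1.500 × (3.290/0.32)².
n₁ = 1.500 × 105.70 = 158.6.
Round up: n₁ = 159, giving n₂ = 2 × 159 = 318.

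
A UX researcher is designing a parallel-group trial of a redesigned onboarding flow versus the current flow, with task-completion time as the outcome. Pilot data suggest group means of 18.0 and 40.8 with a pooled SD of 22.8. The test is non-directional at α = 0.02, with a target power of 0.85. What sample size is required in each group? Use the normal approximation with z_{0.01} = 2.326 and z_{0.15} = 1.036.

n = 23 per group

Cohen's d = |M₁ − M₂| / SD_pooled = |18.0 − 40.8| / 22.8 = 22.8 / 22.8 = 1.000.
For two independent groups with equal n: n = 2·((z_{α/2} + z_β) / d)².
z_{α/2} + z_β = 2.326 + 1.036 = 3.362.
n = 2 × (3.362 / 1.000)² = 2 × 3.362² = 2 × 11.30 = 22.6.
Round up to the next whole participant.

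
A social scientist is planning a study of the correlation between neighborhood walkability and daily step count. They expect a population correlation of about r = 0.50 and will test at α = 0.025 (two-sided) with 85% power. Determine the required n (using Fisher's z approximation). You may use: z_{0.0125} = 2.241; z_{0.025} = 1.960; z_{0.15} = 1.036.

n = 39

Fisher's z: C = ½·ln((1+r)/(1−r)) = ½·ln(3.0000) = 0.5493.
n = ((z_{α/2} + z_β)/C)² + 3.
(2.241 + 1.036) / 0.5493 = 3.277 / 0.5493 = 5.966.
n = 5.966² + 3 = 35.59 + 3 = 38.6.
Round up.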